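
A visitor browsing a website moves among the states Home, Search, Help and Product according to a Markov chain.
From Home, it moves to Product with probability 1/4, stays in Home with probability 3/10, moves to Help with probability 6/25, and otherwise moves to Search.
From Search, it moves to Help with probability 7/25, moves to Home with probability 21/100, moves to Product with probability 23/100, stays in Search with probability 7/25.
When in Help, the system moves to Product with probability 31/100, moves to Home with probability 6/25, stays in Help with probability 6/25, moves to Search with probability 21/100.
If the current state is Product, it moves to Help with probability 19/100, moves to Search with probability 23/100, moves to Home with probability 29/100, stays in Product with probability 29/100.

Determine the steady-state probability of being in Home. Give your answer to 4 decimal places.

Let the stationary distribution be π with π = πP and π_1 + π_2 + π_3 + π_4 = 1.
π_1 = 0.3·π_1 + 0.21·π_2 + 0.24·π_3 + 0.29·π_4
π_2 = 0.21·π_1 + 0.28·π_2 + 0.21·π_3 + 0.23·π_4
π_3 = 0.24·π_1 + 0.28·π_2 + 0.24·π_3 + 0.19·π_4
Solving with the normalization constraint gives π = (0.2623, 0.2316, 0.2357, 0.2703).
So the stationary probability of Home is 0.2623.

0.2623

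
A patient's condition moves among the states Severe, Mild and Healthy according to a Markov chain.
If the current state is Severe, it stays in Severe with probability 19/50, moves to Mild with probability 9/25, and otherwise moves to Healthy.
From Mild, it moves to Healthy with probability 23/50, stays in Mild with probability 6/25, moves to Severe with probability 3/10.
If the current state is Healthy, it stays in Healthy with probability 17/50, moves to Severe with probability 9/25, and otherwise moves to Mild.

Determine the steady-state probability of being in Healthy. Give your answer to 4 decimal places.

0.3484

Let the stationary distribution be π with π = πP and π_1 + π_2 + π_3 = 1.
π_1 = 0.38·π_1 + 0.3·π_2 + 0.36·π_3
π_2 = 0.36·π_1 + 0.24·π_2 + 0.3·π_3
Solving with the normalization constraint gives π = (0.3488, 0.3028, 0.3484).
So the stationary probability of Healthy is 0.3484.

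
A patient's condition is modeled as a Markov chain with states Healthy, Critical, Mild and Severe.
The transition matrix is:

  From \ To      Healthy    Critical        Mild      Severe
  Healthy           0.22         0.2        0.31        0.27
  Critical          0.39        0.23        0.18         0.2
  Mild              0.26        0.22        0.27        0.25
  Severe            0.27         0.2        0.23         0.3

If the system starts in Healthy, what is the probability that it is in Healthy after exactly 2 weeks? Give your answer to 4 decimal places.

Propagate the distribution vector 2 weeks from Healthy.
After 0 weeks: (1.0000, 0.0000, 0.0000, 0.0000)
After 1 week: (0.2200, 0.2000, 0.3100, 0.2700)
After 2 weeks: (0.2799, 0.2122, 0.2500, 0.2579)
P(in Healthy after 2 weeks) = 0.2799

0.2799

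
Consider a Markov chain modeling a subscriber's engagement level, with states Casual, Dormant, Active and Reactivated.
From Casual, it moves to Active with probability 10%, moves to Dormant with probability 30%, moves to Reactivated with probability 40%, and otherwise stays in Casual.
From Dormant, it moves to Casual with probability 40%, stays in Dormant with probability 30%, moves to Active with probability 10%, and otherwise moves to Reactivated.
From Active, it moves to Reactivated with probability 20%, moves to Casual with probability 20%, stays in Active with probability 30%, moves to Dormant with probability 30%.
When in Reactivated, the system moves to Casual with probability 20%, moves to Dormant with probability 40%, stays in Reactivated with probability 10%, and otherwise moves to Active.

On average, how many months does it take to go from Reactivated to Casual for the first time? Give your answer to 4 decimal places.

3.7241

Let t(s) be the expected number of months to first reach Casual from state s, with t(Casual) = 0. Conditioning on the first month:
t(Dormant) = 1 + 0.3·t(Dormant) + 0.1·t(Active) + 0.2·t(Reactivated)
t(Active) = 1 + 0.3·t(Dormant) + 0.3·t(Active) + 0.2·t(Reactivated)
t(Reactivated) = 1 + 0.4·t(Dormant) + 0.3·t(Active) + 0.1·t(Reactivated)
Solving: t(Dormant) = 3.0345, t(Active) = 3.7931, t(Reactivated) = 3.7241.
Expected months from Reactivated to Casual: 3.7241.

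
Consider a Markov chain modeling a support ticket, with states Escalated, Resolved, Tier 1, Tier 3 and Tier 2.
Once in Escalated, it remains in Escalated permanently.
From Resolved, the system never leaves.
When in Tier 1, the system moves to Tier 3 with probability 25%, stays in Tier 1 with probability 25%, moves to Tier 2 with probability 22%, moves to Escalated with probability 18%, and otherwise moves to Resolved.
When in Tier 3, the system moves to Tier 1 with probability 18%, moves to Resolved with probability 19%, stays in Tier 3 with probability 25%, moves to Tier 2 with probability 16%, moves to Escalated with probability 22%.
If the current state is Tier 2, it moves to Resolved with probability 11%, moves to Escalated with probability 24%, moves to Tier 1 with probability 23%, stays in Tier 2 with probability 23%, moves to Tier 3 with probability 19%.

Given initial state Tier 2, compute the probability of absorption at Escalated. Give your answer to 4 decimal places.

Let h(s) be the probability of absorption at Escalated starting from transient state s. Then h(Escalated) = 1 and h(Resolved) = 0. By first-step analysis:
h(Tier 1) = 0.18·1 + 0.1·0 + 0.25·h(Tier 1) + 0.25·h(Tier 3) + 0.22·h(Tier 2)
h(Tier 3) = 0.22·1 + 0.19·0 + 0.18·h(Tier 1) + 0.25·h(Tier 3) + 0.16·h(Tier 2)
h(Tier 2) = 0.24·1 + 0.11·0 + 0.23·h(Tier 1) + 0.19·h(Tier 3) + 0.23·h(Tier 2)
Solving: h(Tier 1) = 0.6206, h(Tier 3) = 0.5788, h(Tier 2) = 0.6399.
Starting from Tier 2, the probability is 0.6399.

0.6399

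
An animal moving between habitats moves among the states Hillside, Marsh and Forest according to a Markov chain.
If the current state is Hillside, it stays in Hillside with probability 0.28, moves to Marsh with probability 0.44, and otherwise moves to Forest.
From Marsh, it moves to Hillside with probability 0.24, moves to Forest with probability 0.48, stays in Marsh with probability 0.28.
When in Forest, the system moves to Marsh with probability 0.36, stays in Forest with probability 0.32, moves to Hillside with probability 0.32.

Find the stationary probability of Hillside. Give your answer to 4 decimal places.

0.2805

Let the stationary distribution be π with π = πP and π_1 + π_2 + π_3 = 1.
π_1 = 0.28·π_1 + 0.24·π_2 + 0.32·π_3
π_2 = 0.44·π_1 + 0.28·π_2 + 0.36·π_3
Solving with the normalization constraint gives π = (0.2805, 0.3541, 0.3654).
So the stationary probability of Hillside is 0.2805.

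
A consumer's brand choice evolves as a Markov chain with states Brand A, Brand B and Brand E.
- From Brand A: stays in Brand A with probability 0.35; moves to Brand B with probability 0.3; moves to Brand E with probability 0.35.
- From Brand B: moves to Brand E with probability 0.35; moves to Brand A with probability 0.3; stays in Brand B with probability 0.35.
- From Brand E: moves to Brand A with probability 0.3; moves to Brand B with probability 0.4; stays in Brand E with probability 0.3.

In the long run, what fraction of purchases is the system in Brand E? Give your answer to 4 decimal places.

0.3333

Let the stationary distribution be π with π = πP and π_1 + π_2 + π_3 = 1.
π_1 = 0.35·π_1 + 0.3·π_2 + 0.3·π_3
π_2 = 0.3·π_1 + 0.35·π_2 + 0.4·π_3
Solving with the normalization constraint gives π = (0.3158, 0.3509, 0.3333).
So the stationary probability of Brand E is 0.3333.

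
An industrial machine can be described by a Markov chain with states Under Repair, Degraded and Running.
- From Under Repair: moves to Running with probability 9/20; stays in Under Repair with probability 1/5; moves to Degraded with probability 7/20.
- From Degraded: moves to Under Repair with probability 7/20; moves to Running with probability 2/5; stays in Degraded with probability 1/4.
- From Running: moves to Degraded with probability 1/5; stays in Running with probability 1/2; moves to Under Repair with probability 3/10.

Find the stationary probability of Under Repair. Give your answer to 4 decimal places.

Let the stationary distribution be π with π = πP and π_1 + π_2 + π_3 = 1.
π_1 = 0.2·π_1 + 0.35·π_2 + 0.3·π_3
π_2 = 0.35·π_1 + 0.25·π_2 + 0.2·π_3
Solving with the normalization constraint gives π = (0.2843, 0.2554, 0.4602).
So the stationary probability of Under Repair is 0.2843.

0.2843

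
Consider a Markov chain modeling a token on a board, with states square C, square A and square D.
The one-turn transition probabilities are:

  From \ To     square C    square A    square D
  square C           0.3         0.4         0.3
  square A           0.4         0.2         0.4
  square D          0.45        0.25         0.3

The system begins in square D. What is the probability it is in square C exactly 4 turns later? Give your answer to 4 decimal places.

Propagate the distribution vector 4 turns from square D.
After 0 turns: (0.0000, 0.0000, 1.0000)
After 1 turn: (0.4500, 0.2500, 0.3000)
After 2 turns: (0.3700, 0.3050, 0.3250)
After 3 turns: (0.3793, 0.2903, 0.3305)
After 4 turns: (0.3786, 0.2924, 0.3290)
P(in square C after 4 turns) = 0.3786

0.3786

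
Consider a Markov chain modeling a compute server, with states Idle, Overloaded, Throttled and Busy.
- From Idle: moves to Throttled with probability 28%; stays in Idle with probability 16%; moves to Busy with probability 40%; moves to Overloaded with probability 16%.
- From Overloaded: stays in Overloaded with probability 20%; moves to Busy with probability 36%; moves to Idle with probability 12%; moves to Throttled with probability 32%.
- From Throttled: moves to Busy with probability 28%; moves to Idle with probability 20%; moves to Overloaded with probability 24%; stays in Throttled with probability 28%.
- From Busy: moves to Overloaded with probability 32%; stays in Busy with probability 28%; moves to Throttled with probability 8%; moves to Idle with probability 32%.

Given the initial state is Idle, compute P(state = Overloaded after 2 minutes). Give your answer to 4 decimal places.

0.2528

Propagate the distribution vector 2 minutes from Idle.
After 0 minutes: (1.0000, 0.0000, 0.0000, 0.0000)
After 1 minute: (0.1600, 0.1600, 0.2800, 0.4000)
After 2 minutes: (0.2288, 0.2528, 0.2064, 0.3120)
P(in Overloaded after 2 minutes) = 0.2528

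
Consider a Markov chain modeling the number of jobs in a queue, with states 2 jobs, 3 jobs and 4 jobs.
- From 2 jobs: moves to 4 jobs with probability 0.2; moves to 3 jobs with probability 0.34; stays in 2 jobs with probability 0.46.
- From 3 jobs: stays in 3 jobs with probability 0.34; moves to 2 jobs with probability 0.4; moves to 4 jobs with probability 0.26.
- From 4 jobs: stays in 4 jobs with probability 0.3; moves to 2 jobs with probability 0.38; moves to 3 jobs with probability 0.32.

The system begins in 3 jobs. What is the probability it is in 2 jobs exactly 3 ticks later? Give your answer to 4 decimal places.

0.4202

Propagate the distribution vector 3 ticks from 3 jobs.
After 0 ticks: (0.0000, 1.0000, 0.0000)
After 1 tick: (0.4000, 0.3400, 0.2600)
After 2 ticks: (0.4188, 0.3348, 0.2464)
After 3 ticks: (0.4202, 0.3351, 0.2447)
P(in 2 jobs after 3 ticks) = 0.4202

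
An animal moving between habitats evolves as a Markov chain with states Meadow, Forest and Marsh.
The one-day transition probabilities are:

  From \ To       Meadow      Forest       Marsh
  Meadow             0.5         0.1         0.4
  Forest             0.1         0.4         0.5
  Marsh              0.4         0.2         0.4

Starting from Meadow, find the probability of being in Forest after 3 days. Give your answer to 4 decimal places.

Propagate the distribution vector 3 days from Meadow.
After 0 days: (1.0000, 0.0000, 0.0000)
After 1 day: (0.5000, 0.1000, 0.4000)
After 2 days: (0.4200, 0.1700, 0.4100)
After 3 days: (0.3910, 0.1920, 0.4170)
P(in Forest after 3 days) = 0.1920

0.1920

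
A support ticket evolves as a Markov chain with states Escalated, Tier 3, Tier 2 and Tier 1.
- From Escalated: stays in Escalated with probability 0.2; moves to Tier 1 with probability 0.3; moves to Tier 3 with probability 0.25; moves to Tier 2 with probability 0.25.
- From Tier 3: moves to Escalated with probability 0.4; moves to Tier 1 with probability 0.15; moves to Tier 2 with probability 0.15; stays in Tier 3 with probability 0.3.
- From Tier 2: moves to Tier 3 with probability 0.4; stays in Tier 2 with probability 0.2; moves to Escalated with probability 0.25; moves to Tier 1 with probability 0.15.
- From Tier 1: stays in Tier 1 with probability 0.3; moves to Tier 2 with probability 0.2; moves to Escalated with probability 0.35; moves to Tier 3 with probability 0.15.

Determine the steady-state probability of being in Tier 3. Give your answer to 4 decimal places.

Let the stationary distribution be π with π = πP and π_1 + π_2 + π_3 + π_4 = 1.
π_1 = 0.2·π_1 + 0.4·π_2 + 0.25·π_3 + 0.35·π_4
π_2 = 0.25·π_1 + 0.3·π_2 + 0.4·π_3 + 0.15·π_4
π_3 = 0.25·π_1 + 0.15·π_2 + 0.2·π_3 + 0.2·π_4
Solving with the normalization constraint gives π = (0.2986, 0.2708, 0.2014, 0.2292).
So the stationary probability of Tier 3 is 0.2708.

0.2708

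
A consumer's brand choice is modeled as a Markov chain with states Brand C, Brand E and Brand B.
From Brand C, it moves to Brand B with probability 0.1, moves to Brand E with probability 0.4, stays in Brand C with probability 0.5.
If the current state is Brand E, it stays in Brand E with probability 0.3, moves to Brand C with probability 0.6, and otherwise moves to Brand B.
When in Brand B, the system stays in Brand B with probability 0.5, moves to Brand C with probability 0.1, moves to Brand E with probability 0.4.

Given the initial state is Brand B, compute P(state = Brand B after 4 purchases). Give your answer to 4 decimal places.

0.1880

Propagate the distribution vector 4 purchases from Brand B.
After 0 purchases: (0.0000, 0.0000, 1.0000)
After 1 purchase: (0.1000, 0.4000, 0.5000)
After 2 purchases: (0.3400, 0.3600, 0.3000)
After 3 purchases: (0.4160, 0.3640, 0.2200)
After 4 purchases: (0.4484, 0.3636, 0.1880)
P(in Brand B after 4 purchases) = 0.1880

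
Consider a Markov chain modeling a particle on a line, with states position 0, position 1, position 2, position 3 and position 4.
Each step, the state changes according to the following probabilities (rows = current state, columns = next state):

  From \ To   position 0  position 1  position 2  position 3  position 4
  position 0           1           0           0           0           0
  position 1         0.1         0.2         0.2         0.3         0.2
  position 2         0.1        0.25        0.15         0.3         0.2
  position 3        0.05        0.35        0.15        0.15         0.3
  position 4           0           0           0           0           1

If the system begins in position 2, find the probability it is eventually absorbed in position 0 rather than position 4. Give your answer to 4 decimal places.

0.2778

Let h(s) be the probability of absorption at position 0 starting from transient state s. Then h(position 0) = 1 and h(position 4) = 0. By first-step analysis:
h(position 1) = 0.1·1 + 0.2·h(position 1) + 0.2·h(position 2) + 0.3·h(position 3) + 0.2·0
h(position 2) = 0.1·1 + 0.25·h(position 1) + 0.15·h(position 2) + 0.3·h(position 3) + 0.2·0
h(position 3) = 0.05·1 + 0.35·h(position 1) + 0.15·h(position 2) + 0.15·h(position 3) + 0.3·0
Solving: h(position 1) = 0.2778, h(position 2) = 0.2778, h(position 3) = 0.2222.
Starting from position 2, the probability is 0.2778.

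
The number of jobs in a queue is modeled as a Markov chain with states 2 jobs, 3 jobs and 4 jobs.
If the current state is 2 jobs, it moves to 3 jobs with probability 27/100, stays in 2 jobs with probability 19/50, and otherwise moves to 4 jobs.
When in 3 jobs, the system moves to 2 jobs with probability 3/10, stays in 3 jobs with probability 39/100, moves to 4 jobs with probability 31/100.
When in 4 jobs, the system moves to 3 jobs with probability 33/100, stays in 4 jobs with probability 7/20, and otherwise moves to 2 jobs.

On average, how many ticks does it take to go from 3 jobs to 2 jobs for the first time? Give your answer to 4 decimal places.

Let t(s) be the expected number of ticks to first reach 2 jobs from state s, with t(2 jobs) = 0. Conditioning on the first tick:
t(3 jobs) = 1 + 0.39·t(3 jobs) + 0.31·t(4 jobs)
t(4 jobs) = 1 + 0.33·t(3 jobs) + 0.35·t(4 jobs)
Solving: t(3 jobs) = 3.2631, t(4 jobs) = 3.1951.
Expected ticks from 3 jobs to 2 jobs: 3.2631.

3.2631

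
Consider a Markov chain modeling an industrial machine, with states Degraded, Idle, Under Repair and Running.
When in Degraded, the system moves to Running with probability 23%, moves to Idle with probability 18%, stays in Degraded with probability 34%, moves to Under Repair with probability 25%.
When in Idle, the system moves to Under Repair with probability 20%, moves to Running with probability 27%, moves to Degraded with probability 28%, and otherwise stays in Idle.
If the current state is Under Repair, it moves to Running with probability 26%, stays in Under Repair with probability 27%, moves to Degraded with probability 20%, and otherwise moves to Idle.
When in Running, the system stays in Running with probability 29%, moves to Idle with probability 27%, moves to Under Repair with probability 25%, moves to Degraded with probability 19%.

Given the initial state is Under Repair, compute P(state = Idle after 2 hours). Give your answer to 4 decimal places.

Propagate the distribution vector 2 hours from Under Repair.
After 0 hours: (0.0000, 0.0000, 1.0000, 0.0000)
After 1 hour: (0.2000, 0.2700, 0.2700, 0.2600)
After 2 hours: (0.2470, 0.2466, 0.2419, 0.2645)
P(in Idle after 2 hours) = 0.2466

0.2466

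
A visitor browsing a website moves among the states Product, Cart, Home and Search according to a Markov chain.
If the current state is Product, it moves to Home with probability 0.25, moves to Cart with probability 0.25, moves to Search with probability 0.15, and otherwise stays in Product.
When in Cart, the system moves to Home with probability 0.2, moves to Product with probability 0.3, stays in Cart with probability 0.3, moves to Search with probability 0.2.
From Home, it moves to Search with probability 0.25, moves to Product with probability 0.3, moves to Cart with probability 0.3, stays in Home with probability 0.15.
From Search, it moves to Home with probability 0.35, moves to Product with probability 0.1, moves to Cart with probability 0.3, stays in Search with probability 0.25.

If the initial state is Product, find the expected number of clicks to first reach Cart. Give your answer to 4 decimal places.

3.6773

Let t(s) be the expected number of clicks to first reach Cart from state s, with t(Cart) = 0. Conditioning on the first click:
t(Product) = 1 + 0.35·t(Product) + 0.25·t(Home) + 0.15·t(Search)
t(Home) = 1 + 0.3·t(Product) + 0.15·t(Home) + 0.25·t(Search)
t(Search) = 1 + 0.1·t(Product) + 0.35·t(Home) + 0.25·t(Search)
Solving: t(Product) = 3.6773, t(Home) = 3.4897, t(Search) = 3.4522.
Expected clicks from Product to Cart: 3.6773.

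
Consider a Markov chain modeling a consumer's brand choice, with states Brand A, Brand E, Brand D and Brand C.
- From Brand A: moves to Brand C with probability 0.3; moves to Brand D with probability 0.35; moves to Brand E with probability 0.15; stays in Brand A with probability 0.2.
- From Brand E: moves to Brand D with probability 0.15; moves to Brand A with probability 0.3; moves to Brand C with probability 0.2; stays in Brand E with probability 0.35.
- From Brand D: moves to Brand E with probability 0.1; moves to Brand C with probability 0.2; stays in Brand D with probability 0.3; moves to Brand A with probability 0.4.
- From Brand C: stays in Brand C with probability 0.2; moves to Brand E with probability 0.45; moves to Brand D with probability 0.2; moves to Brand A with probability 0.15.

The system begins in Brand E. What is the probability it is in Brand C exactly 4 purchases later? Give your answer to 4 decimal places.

Propagate the distribution vector 4 purchases from Brand E.
After 0 purchases: (0.0000, 1.0000, 0.0000, 0.0000)
After 1 purchase: (0.3000, 0.3500, 0.1500, 0.2000)
After 2 purchases: (0.2550, 0.2725, 0.2425, 0.2300)
After 3 purchases: (0.2643, 0.2614, 0.2489, 0.2255)
After 4 purchases: (0.2646, 0.2575, 0.2515, 0.2264)
P(in Brand C after 4 purchases) = 0.2264

0.2264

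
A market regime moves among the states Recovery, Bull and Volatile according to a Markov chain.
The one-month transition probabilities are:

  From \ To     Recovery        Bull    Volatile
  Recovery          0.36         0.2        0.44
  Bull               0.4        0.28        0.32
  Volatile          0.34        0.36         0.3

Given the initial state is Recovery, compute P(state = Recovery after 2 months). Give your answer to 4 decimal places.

Sum over the intermediate state after 1 month:
P = P(Recovery→Recovery)·P(Recovery→Recovery) + P(Recovery→Bull)·P(Bull→Recovery) + P(Recovery→Volatile)·P(Volatile→Recovery)
  = 0.36×0.36 + 0.2×0.4 + 0.44×0.34
  = 0.1296 + 0.0800 + 0.1496 = 0.3592

0.3592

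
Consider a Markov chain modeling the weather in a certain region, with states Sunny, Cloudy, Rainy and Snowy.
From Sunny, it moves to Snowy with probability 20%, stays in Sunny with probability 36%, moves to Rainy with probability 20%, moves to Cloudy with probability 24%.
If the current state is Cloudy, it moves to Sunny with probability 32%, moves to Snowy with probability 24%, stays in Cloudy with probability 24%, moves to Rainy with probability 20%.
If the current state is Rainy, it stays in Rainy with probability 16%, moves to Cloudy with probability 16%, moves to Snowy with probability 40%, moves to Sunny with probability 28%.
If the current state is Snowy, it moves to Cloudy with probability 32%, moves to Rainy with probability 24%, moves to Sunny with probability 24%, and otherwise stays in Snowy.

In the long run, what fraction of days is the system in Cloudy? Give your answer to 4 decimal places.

0.2439

Let the stationary distribution be π with π = πP and π_1 + π_2 + π_3 + π_4 = 1.
π_1 = 0.36·π_1 + 0.32·π_2 + 0.28·π_3 + 0.24·π_4
π_2 = 0.24·π_1 + 0.24·π_2 + 0.16·π_3 + 0.32·π_4
π_3 = 0.2·π_1 + 0.2·π_2 + 0.16·π_3 + 0.24·π_4
Solving with the normalization constraint gives π = (0.3041, 0.2439, 0.2019, 0.2501).
So the stationary probability of Cloudy is 0.2439.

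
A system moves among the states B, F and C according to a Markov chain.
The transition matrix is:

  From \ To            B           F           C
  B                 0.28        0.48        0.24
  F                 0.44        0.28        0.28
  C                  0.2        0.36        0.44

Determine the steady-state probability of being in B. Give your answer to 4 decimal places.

0.3134

Let the stationary distribution be π with π = πP and π_1 + π_2 + π_3 = 1.
π_1 = 0.28·π_1 + 0.44·π_2 + 0.2·π_3
π_2 = 0.48·π_1 + 0.28·π_2 + 0.36·π_3
Solving with the normalization constraint gives π = (0.3134, 0.3682, 0.3184).
So the stationary probability of B is 0.3134.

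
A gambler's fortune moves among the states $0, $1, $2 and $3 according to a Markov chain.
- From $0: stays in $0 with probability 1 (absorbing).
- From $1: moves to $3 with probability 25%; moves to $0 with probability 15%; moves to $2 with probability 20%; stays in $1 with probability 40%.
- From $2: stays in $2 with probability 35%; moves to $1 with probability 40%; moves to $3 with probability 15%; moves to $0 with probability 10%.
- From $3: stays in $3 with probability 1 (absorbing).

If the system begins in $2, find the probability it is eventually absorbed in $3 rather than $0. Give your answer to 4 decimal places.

0.6129

Let h(s) be the probability of absorption at $3 starting from transient state s. Then h($3) = 1 and h($0) = 0. By first-step analysis:
h($1) = 0.15·0 + 0.4·h($1) + 0.2·h($2) + 0.25·1
h($2) = 0.1·0 + 0.4·h($1) + 0.35·h($2) + 0.15·1
Solving: h($1) = 0.6210, h($2) = 0.6129.
Starting from $2, the probability is 0.6129.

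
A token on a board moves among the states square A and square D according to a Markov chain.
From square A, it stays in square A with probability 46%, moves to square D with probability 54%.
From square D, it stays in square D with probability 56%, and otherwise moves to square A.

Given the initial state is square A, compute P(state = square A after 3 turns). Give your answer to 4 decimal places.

Propagate the distribution vector 3 turns from square A.
After 0 turns: (1.0000, 0.0000)
After 1 turn: (0.4600, 0.5400)
After 2 turns: (0.4492, 0.5508)
After 3 turns: (0.4490, 0.5510)
P(in square A after 3 turns) = 0.4490

0.4490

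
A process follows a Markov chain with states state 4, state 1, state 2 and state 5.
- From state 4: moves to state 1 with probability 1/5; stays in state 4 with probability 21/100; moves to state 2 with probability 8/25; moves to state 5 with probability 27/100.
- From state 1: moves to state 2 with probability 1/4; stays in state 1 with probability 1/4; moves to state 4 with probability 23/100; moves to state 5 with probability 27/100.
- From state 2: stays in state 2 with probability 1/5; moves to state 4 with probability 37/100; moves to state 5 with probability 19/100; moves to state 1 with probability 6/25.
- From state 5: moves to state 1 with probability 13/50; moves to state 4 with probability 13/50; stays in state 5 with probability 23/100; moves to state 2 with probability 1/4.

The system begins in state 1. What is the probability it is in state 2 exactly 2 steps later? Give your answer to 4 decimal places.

0.2536

Propagate the distribution vector 2 steps from state 1.
After 0 steps: (0.0000, 1.0000, 0.0000, 0.0000)
After 1 step: (0.2300, 0.2500, 0.2500, 0.2700)
After 2 steps: (0.2685, 0.2387, 0.2536, 0.2392)
P(in state 2 after 2 steps) = 0.2536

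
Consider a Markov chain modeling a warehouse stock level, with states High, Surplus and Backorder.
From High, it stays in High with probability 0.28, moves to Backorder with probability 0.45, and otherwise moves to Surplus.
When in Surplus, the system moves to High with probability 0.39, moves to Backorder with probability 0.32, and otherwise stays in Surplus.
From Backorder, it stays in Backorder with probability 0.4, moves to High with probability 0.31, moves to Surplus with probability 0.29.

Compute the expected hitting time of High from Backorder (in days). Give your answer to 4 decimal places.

3.0012

Let t(s) be the expected number of days to first reach High from state s, with t(High) = 0. Conditioning on the first day:
t(Surplus) = 1 + 0.29·t(Surplus) + 0.32·t(Backorder)
t(Backorder) = 1 + 0.29·t(Surplus) + 0.4·t(Backorder)
Solving: t(Surplus) = 2.7611, t(Backorder) = 3.0012.
Expected days from Backorder to High: 3.0012.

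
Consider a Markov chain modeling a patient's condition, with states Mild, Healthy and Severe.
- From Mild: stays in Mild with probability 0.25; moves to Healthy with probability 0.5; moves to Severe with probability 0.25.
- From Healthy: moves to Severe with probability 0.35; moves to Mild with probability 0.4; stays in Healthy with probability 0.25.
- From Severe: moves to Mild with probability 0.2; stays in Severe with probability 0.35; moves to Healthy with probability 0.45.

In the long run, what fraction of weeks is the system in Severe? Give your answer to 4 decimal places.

Let the stationary distribution be π with π = πP and π_1 + π_2 + π_3 = 1.
π_1 = 0.25·π_1 + 0.4·π_2 + 0.2·π_3
π_2 = 0.5·π_1 + 0.25·π_2 + 0.45·π_3
Solving with the normalization constraint gives π = (0.2920, 0.3872, 0.3208).
So the stationary probability of Severe is 0.3208.

0.3208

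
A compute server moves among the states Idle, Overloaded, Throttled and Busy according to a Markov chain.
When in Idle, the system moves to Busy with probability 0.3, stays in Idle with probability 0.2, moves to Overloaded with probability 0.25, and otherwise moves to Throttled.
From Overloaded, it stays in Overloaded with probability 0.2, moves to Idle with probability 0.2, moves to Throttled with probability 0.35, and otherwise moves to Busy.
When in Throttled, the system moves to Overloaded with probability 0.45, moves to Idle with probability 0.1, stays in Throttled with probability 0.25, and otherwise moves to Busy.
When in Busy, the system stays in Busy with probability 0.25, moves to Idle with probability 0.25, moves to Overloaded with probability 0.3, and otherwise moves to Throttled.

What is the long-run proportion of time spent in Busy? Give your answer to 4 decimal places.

Let the stationary distribution be π with π = πP and π_1 + π_2 + π_3 + π_4 = 1.
π_1 = 0.2·π_1 + 0.2·π_2 + 0.1·π_3 + 0.25·π_4
π_2 = 0.25·π_1 + 0.2·π_2 + 0.45·π_3 + 0.3·π_4
π_3 = 0.25·π_1 + 0.35·π_2 + 0.25·π_3 + 0.2·π_4
Solving with the normalization constraint gives π = (0.1855, 0.3008, 0.2678, 0.2459).
So the stationary probability of Busy is 0.2459.

0.2459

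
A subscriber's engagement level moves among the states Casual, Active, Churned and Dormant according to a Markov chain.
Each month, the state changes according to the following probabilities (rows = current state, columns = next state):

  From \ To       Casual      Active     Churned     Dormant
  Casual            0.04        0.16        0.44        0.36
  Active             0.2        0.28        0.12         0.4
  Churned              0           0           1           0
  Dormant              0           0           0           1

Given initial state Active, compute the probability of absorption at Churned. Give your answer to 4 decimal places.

Let h(s) be the probability of absorption at Churned starting from transient state s. Then h(Churned) = 1 and h(Dormant) = 0. By first-step analysis:
h(Casual) = 0.04·h(Casual) + 0.16·h(Active) + 0.44·1 + 0.36·0
h(Active) = 0.2·h(Casual) + 0.28·h(Active) + 0.12·1 + 0.4·0
Solving: h(Casual) = 0.5097, h(Active) = 0.3083.
Starting from Active, the probability is 0.3083.

0.3083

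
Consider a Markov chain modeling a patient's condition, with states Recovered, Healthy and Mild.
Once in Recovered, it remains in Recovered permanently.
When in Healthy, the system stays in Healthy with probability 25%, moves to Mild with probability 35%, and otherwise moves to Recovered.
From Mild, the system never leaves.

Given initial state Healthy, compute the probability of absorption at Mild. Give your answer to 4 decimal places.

Let h(s) be the probability of absorption at Mild starting from transient state s. Then h(Mild) = 1 and h(Recovered) = 0. By first-step analysis:
h(Healthy) = 0.4·0 + 0.25·h(Healthy) + 0.35·1
Solving: h(Healthy) = 0.4667.
Starting from Healthy, the probability is 0.4667.

0.4667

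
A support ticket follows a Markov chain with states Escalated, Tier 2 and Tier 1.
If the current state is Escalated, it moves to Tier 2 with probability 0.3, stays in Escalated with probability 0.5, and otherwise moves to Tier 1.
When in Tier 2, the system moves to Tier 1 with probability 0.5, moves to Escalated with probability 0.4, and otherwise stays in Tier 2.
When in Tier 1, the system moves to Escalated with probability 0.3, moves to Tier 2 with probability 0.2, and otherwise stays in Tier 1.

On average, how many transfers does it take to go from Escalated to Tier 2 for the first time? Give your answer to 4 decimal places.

Let t(s) be the expected number of transfers to first reach Tier 2 from state s, with t(Tier 2) = 0. Conditioning on the first transfer:
t(Escalated) = 1 + 0.5·t(Escalated) + 0.2·t(Tier 1)
t(Tier 1) = 1 + 0.3·t(Escalated) + 0.5·t(Tier 1)
Solving: t(Escalated) = 3.6842, t(Tier 1) = 4.2105.
Expected transfers from Escalated to Tier 2: 3.6842.

3.6842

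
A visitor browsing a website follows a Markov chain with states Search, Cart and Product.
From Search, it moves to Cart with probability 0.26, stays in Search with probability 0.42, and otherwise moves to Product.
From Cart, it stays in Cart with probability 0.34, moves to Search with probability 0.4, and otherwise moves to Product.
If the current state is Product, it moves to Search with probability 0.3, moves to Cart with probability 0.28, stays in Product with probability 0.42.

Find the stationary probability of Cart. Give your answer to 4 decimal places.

Let the stationary distribution be π with π = πP and π_1 + π_2 + π_3 = 1.
π_1 = 0.42·π_1 + 0.4·π_2 + 0.3·π_3
π_2 = 0.26·π_1 + 0.34·π_2 + 0.28·π_3
Solving with the normalization constraint gives π = (0.3739, 0.2899, 0.3362).
So the stationary probability of Cart is 0.2899.

0.2899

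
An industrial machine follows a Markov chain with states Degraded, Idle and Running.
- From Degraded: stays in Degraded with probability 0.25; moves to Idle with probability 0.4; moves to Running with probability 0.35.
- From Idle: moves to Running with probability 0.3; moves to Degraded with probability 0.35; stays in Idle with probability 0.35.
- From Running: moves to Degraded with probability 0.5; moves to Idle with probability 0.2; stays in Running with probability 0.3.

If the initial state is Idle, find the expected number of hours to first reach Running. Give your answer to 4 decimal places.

Let t(s) be the expected number of hours to first reach Running from state s, with t(Running) = 0. Conditioning on the first hour:
t(Degraded) = 1 + 0.25·t(Degraded) + 0.4·t(Idle)
t(Idle) = 1 + 0.35·t(Degraded) + 0.35·t(Idle)
Solving: t(Degraded) = 3.0216, t(Idle) = 3.1655.
Expected hours from Idle to Running: 3.1655.

3.1655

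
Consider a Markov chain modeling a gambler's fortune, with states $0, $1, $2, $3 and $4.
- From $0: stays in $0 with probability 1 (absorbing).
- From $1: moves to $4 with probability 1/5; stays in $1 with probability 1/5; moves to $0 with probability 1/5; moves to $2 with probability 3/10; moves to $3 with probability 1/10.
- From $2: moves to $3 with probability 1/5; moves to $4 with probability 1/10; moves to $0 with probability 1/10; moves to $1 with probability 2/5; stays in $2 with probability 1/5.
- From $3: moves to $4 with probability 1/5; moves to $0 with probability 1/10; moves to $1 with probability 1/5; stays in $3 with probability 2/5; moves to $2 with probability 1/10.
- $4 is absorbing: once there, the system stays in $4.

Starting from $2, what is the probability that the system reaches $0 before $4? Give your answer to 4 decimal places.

Let h(s) be the probability of absorption at $0 starting from transient state s. Then h($0) = 1 and h($4) = 0. By first-step analysis:
h($1) = 0.2·1 + 0.2·h($1) + 0.3·h($2) + 0.1·h($3) + 0.2·0
h($2) = 0.1·1 + 0.4·h($1) + 0.2·h($2) + 0.2·h($3) + 0.1·0
h($3) = 0.1·1 + 0.2·h($1) + 0.1·h($2) + 0.4·h($3) + 0.2·0
Solving: h($1) = 0.4735, h($2) = 0.4621, h($3) = 0.4015.
Starting from $2, the probability is 0.4621.

0.4621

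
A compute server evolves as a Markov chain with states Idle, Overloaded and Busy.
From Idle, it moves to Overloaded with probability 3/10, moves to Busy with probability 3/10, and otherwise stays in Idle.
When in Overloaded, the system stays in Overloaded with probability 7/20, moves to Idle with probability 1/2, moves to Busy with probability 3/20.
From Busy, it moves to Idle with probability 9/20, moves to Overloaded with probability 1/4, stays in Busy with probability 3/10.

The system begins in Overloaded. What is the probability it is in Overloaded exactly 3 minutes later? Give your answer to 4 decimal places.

Propagate the distribution vector 3 minutes from Overloaded.
After 0 minutes: (0.0000, 1.0000, 0.0000)
After 1 minute: (0.5000, 0.3500, 0.1500)
After 2 minutes: (0.4425, 0.3100, 0.2475)
After 3 minutes: (0.4434, 0.3031, 0.2535)
P(in Overloaded after 3 minutes) = 0.3031

0.3031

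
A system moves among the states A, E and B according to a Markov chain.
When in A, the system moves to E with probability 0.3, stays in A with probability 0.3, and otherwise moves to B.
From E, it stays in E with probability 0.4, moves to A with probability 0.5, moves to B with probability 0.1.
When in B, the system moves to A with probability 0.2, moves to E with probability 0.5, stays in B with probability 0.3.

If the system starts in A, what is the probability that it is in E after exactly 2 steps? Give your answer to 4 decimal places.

0.4100

Sum over the intermediate state after 1 step:
P = P(A→A)·P(A→E) + P(A→E)·P(E→E) + P(A→B)·P(B→E)
  = 0.3×0.3 + 0.3×0.4 + 0.4×0.5
  = 0.0900 + 0.1200 + 0.2000 = 0.4100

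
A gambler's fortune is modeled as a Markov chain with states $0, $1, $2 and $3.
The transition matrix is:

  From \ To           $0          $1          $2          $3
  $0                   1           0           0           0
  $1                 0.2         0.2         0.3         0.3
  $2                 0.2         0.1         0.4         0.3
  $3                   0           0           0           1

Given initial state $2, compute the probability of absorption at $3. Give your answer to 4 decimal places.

Let h(s) be the probability of absorption at $3 starting from transient state s. Then h($3) = 1 and h($0) = 0. By first-step analysis:
h($1) = 0.2·0 + 0.2·h($1) + 0.3·h($2) + 0.3·1
h($2) = 0.2·0 + 0.1·h($1) + 0.4·h($2) + 0.3·1
Solving: h($1) = 0.6000, h($2) = 0.6000.
Starting from $2, the probability is 0.6000.

0.6000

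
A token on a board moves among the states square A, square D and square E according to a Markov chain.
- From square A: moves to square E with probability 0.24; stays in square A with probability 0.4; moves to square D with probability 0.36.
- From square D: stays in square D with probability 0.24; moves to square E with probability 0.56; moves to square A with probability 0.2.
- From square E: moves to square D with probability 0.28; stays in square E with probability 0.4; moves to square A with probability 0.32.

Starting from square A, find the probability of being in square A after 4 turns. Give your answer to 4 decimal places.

Propagate the distribution vector 4 turns from square A.
After 0 turns: (1.0000, 0.0000, 0.0000)
After 1 turn: (0.4000, 0.3600, 0.2400)
After 2 turns: (0.3088, 0.2976, 0.3936)
After 3 turns: (0.3090, 0.2928, 0.3982)
After 4 turns: (0.3096, 0.2930, 0.3974)
P(in square A after 4 turns) = 0.3096

0.3096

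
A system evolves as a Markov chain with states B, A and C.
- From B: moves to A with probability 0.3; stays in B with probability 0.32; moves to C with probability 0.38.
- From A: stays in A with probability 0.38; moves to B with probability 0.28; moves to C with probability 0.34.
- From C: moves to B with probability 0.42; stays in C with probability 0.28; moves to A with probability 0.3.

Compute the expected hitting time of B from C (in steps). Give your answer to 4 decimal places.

2.6713

Let t(s) be the expected number of steps to first reach B from state s, with t(B) = 0. Conditioning on the first step:
t(A) = 1 + 0.38·t(A) + 0.34·t(C)
t(C) = 1 + 0.3·t(A) + 0.28·t(C)
Solving: t(A) = 3.0778, t(C) = 2.6713.
Expected steps from C to B: 2.6713.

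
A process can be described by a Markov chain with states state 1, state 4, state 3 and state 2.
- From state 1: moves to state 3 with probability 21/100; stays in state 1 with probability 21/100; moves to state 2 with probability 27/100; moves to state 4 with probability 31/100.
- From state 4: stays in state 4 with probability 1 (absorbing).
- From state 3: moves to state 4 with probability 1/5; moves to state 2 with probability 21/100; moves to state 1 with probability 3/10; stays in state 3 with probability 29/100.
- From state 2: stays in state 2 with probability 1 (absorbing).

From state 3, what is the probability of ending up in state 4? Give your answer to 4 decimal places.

0.5041

Let h(s) be the probability of absorption at state 4 starting from transient state s. Then h(state 4) = 1 and h(state 2) = 0. By first-step analysis:
h(state 1) = 0.21·h(state 1) + 0.31·1 + 0.21·h(state 3) + 0.27·0
h(state 3) = 0.3·h(state 1) + 0.2·1 + 0.29·h(state 3) + 0.21·0
Solving: h(state 1) = 0.5264, h(state 3) = 0.5041.
Starting from state 3, the probability is 0.5041.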